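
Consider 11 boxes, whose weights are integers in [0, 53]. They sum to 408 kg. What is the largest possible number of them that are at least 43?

9

Suppose k of them are at least 43. Those contribute at least 43 each and the other 11 − k at least 0 each.
So the total is at least 43k + 0(11 − k) = 0 + 43k. This must be ≤ 408, giving k ≤ 9.
k = 9 is achieved by 9 values at 43 and 2 at 0, total 387; add 21 to one value (staying below 43) to reach 408.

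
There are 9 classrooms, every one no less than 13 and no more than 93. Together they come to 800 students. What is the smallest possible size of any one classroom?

56

Minimizing one value means maximizing the remaining 8.
The other 8 contribute at most 8 × 93 = 744, leaving at least 800 − 744 = 56.
Since 56 ≥ 13, this is achievable: one at 56 and 8 at 93.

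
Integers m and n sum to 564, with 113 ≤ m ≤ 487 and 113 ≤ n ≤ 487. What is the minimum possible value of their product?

50963

For a fixed sum, mn is smallest when m and n are as far apart as possible.
The extreme feasible split is m = 113, n = 451, giving mn = 50963.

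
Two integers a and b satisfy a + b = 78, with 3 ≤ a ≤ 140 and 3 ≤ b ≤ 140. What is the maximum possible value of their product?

ab = a(78 − a) is maximized when a is as near 78/2 as the bounds allow.
Taking a = 39 and b = 39 (both in [3, 140]) gives ab = 1521.

1521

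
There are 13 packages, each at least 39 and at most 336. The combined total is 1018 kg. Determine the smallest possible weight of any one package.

To make one package as small as possible, make the other 12 as large as possible.
The other 12 can take up 12 × 336 = 4032 ≥ 1018 − 39, so one package can sit at its floor of 39.
Achievable: one at 39 and the other 12 totalling 979, which fits since 12 × 39 ≤ 979 ≤ 12 × 336.

39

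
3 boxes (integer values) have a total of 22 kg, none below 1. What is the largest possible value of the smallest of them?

7

The 3 values sum to 22, so their minimum is at most ⌊22/3⌋ = 7.
Taking 2 copies of 7 and 1 copy of 8 gives exactly 22, so 7 is attained.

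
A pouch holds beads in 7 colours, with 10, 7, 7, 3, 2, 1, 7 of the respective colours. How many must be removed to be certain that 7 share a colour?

In the worst case you take as many as possible of each colour without reaching 7: 6 + 6 + 6 + 3 + 2 + 1 + 6 = 30.
The next one must give 7 of some colour, so 30 + 1 = 31.

31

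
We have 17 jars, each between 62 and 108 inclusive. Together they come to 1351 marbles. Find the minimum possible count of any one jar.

To make one jar as small as possible, make the other 16 as large as possible.
The other 16 can take up 16 × 108 = 1728 ≥ 1351 − 62, so one jar can sit at its floor of 62.
Achievable: one at 62 and the other 16 totalling 1289, which fits since 16 × 62 ≤ 1289 ≤ 16 × 108.

62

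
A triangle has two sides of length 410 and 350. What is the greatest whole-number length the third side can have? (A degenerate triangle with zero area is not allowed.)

759

The third side must be less than 410 + 350 = 760.
The largest integer below 760 is 759.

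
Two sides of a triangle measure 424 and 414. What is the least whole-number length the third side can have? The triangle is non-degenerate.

11

The third side must exceed |424 − 414| = 10.
The smallest integer above 10 is 11.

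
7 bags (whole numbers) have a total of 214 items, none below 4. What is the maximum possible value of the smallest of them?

If every one of the 7 were at least 31, the total would be at least 7 × 31 = 217 > 214.
Achievable: 3 of them at 30 and 4 at 31 total 214.

30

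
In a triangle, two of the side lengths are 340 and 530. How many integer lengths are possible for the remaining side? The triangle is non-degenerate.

The triangle inequality gives |340 − 530| < c < 340 + 530, i.e. 190 < c < 870.
So c can be any integer from 191 to 869: 679 values.

679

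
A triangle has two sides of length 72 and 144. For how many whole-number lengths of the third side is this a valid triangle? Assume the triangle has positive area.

The triangle inequality gives |72 − 144| < c < 72 + 144, i.e. 72 < c < 216.
So c can be any integer from 73 to 215: 143 values.

143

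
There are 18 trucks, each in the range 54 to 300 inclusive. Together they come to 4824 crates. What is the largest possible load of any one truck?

300

To make one truck as large as possible, make the other 17 as small as possible.
The other 17 contribute at least 17 × 54 = 918, leaving at most 4824 − 918 = 3906.
But each truck is capped at 300, so the maximum is 300.
Achievable: one at 300 and the other 17 totalling 4524, which fits since 17 × 54 ≤ 4524 ≤ 17 × 300.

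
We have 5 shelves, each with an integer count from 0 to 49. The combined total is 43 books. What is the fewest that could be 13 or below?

Let j be the number exceeding 13. Then the total is ≥ 14·j + 0·(5 − j) = 0 + 14j.
So 14j ≤ 43 and j ≤ 3; hence at least 5 − 3 = 2 are ≤ 13.
Exactly 2 works: 2 values at 0 and 3 at 14 total 42; raise one of the low values by 1 (still ≤ 13) to hit 43.

2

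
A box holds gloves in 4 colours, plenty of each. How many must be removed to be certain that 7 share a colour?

In the worst case you draw 6 of each of the 4 colours: 4 × 6 = 24.
One more forces 7 of some colour, so 24 + 1 = 25.

25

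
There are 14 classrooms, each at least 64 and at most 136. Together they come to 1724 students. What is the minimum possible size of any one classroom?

64

To make one classroom as small as possible, make the other 13 as large as possible.
The other 13 can take up 13 × 136 = 1768 ≥ 1724 − 64, so one classroom can sit at its floor of 64.
Achievable: one at 64 and the other 13 totalling 1660, which fits since 13 × 64 ≤ 1660 ≤ 13 × 136.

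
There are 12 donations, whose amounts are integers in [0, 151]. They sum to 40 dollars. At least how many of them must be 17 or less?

10

If only k of them are at most 17, the other 12 − k are at least 18, so the total is at least (12 − k)·18 + k·0.
This is ≤ 40, so (12 − k)·18 + 0k ≤ 40, which gives k ≥ 10.
Exactly 10 works: 10 values at 0 and 2 at 18 total 36; raise one of the low values by 4 (still ≤ 17) to hit 40.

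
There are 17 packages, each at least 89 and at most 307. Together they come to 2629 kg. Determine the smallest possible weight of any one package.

Minimizing one value means maximizing the remaining 16.
The other 16 can take up 16 × 307 = 4912 ≥ 2629 − 89, so one package can sit at its floor of 89.
Achievable: one at 89 and the other 16 totalling 2540, which fits since 16 × 89 ≤ 2540 ≤ 16 × 307.

89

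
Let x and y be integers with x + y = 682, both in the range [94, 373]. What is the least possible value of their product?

115257

xy = x(682 − x) is concave in x, so over [309, 373] it is minimized at an endpoint.
The extreme feasible split is x = 309, y = 373, giving xy = 115257.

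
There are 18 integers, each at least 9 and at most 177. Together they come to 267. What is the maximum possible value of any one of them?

114

Maximizing one value means minimizing the remaining 17.
The other 17 contribute at least 17 × 9 = 153, leaving at most 267 − 153 = 114.
Since 114 ≤ 177, this is achievable: one at 114 and 17 at 9.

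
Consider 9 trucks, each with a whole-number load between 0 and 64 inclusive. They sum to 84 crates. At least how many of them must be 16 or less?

5

Let j be the number exceeding 16. Then the total is ≥ 17·j + 0·(9 − j) = 0 + 17j.
So 17j ≤ 84 and j ≤ 4; hence at least 9 − 4 = 5 are ≤ 16.
Exactly 5 works: 5 values at 0 and 4 at 17 total 68; raise one of the low values by 16 (still ≤ 16) to hit 84.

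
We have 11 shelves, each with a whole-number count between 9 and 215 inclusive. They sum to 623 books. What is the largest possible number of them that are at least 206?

2

If k of the values are ≥ 206, the total is ≥ 206k + 9(11 − k).
Setting 206k + 9(11 − k) ≤ 623 gives 197k ≤ 524, so k ≤ 2.
k = 2 is achieved by 2 values at 206 and 9 at 9, total 493; add 130 to one value (staying below 206) to reach 623.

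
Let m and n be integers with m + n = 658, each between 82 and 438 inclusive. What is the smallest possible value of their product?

Since m + n is fixed, pushing one of them to its bound minimizes the product.
The extreme feasible split is m = 220, n = 438, giving mn = 96360.

96360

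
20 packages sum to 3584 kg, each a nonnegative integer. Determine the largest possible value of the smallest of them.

If every one of the 20 were at least 180, the total would be at least 20 × 180 = 3600 > 3584.
Achievable: 16 of them at 179 and 4 at 180 total 3584.

179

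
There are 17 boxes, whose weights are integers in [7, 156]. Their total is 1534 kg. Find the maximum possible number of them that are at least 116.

12

If k of the values are ≥ 116, the total is ≥ 116k + 7(17 − k).
Setting 116k + 7(17 − k) ≤ 1534 gives 109k ≤ 1415, so k ≤ 12.
k = 12 is achieved by 12 values at 116 and 5 at 7, total 1427; add 107 to one value (staying below 116) to reach 1534.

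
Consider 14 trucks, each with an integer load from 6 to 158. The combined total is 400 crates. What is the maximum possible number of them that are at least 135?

2

Suppose k of them are at least 135. Those contribute at least 135 each and the other 14 − k at least 6 each.
So the total is at least 135k + 6(14 − k) = 84 + 129k. This must be ≤ 400, giving k ≤ 2.
k = 2 is achieved by 2 values at 135 and 12 at 6, total 342; add 58 to one value (staying below 135) to reach 400.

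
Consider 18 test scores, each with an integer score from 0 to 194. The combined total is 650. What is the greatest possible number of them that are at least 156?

If k of the values are ≥ 156, the total is ≥ 156k + 0(18 − k).
Setting 156k + 0(18 − k) ≤ 650 gives 156k ≤ 650, so k ≤ 4.
k = 4 is achieved by 4 values at 156 and 14 at 0, total 624; add 26 to one value (staying below 156) to reach 650.

4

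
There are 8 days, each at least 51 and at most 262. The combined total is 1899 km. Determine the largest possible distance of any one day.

To make one day as large as possible, make the other 7 as small as possible.
The other 7 contribute at least 7 × 51 = 357, leaving at most 1899 − 357 = 1542.
But each day is capped at 262, so the maximum is 262.
Achievable: one at 262 and the other 7 totalling 1637, which fits since 7 × 51 ≤ 1637 ≤ 7 × 262.

262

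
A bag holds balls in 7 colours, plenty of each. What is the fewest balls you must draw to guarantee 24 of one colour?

162

You could draw 23 of every colour without reaching 24 of any — 161 in all.
One more forces 24 of some colour, so 161 + 1 = 162.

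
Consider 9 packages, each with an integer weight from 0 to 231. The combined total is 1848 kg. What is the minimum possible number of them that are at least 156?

Suppose at most 9 − j of them reach 156; then j values are ≤ 155 and the rest ≤ 231.
The total is then ≤ 155·j + 231·(9 − j) = 2079 − 76j. For this to be ≥ 1848 we need j ≤ 3, so at least 9 − 3 = 6 must reach 156.
Exactly 6 works: 6 values at 231 and 3 at 155 total 1851; lower one of the high values by 3 (still ≥ 156) to hit 1848.

6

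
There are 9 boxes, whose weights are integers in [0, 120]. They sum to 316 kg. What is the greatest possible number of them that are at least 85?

Suppose k of them are at least 85. Those contribute at least 85 each and the other 9 − k at least 0 each.
So the total is at least 85k + 0(9 − k) = 0 + 85k. This must be ≤ 316, giving k ≤ 3.
k = 3 is achieved by 3 values at 85 and 6 at 0, total 255; add 61 to one value (staying below 85) to reach 316.

3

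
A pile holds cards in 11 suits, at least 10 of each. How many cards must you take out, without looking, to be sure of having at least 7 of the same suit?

You could draw 6 of every suit without reaching 7 of any — 66 in all.
One more forces 7 of some suit, so 66 + 1 = 67.

67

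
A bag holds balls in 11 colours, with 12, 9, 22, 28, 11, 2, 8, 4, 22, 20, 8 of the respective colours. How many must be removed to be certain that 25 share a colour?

143

In the worst case you take as many as possible of each colour without reaching 25: 12 + 9 + 22 + 24 + 11 + 2 + 8 + 4 + 22 + 20 + 8 = 142.
The next one must give 25 of some colour, so 142 + 1 = 143.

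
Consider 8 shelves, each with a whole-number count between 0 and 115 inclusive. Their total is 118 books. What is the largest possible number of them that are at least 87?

1

Suppose k of them are at least 87. Those contribute at least 87 each and the other 8 − k at least 0 each.
So the total is at least 87k + 0(8 − k) = 0 + 87k. This must be ≤ 118, giving k ≤ 1.
k = 1 is achieved by 1 value at 87 and 7 at 0, total 87; add 31 to one value (staying below 87) to reach 118.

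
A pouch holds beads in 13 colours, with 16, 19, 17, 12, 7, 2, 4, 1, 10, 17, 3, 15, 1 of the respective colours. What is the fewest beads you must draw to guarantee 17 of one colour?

In the worst case you take as many as possible of each colour without reaching 17: 16 + 16 + 16 + 12 + 7 + 2 + 4 + 1 + 10 + 16 + 3 + 15 + 1 = 119.
The next one must give 17 of some colour, so 119 + 1 = 120.

120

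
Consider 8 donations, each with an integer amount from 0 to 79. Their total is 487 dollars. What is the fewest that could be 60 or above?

1

If only k of them are at least 60, the other 8 − k are at most 59, so the total is at most k·79 + (8 − k)·59.
This must reach 487, so k·79 + (8 − k)·59 ≥ 487, giving k ≥ 1.
Exactly 1 works: 1 value at 79 and 7 at 59 total 492; lower one of the high values by 5 (still ≥ 60) to hit 487.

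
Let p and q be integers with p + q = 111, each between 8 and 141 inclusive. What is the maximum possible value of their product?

3080

With p + q fixed, pq peaks when the two are closest together.
Taking p = 55 and q = 56 (both in [8, 141]) gives pq = 3080.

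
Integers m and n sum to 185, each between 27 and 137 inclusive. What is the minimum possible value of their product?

Since m + n is fixed, pushing one of them to its bound minimizes the product.
At the endpoint m = 48, n = 185 − 48 = 137, so mn = 48 × 137 = 6576.

6576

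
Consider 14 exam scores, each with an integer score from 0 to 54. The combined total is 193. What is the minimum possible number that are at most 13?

1

Let j be the number exceeding 13. Then the total is ≥ 14·j + 0·(14 − j) = 0 + 14j.
So 14j ≤ 193 and j ≤ 13; hence at least 14 − 13 = 1 are ≤ 13.
Exactly 1 works: 1 value at 0 and 13 at 14 total 182; raise one of the low values by 11 (still ≤ 13) to hit 193.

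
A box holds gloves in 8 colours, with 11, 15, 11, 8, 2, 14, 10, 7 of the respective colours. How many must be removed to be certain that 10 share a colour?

63

In the worst case you take as many as possible of each colour without reaching 10: 9 + 9 + 9 + 8 + 2 + 9 + 9 + 7 = 62.
The next one must give 10 of some colour, so 62 + 1 = 63.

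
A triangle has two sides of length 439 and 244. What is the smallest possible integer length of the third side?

196

The third side must exceed |439 − 244| = 195.
The smallest integer above 195 is 196.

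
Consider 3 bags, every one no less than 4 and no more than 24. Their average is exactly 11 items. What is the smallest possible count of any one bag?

Minimizing one value means maximizing the remaining 2.
The total is 3 × 11 = 33.
The other 2 can take up 2 × 24 = 48 ≥ 33 − 4, so one bag can sit at its floor of 4.
Achievable: one at 4 and the other 2 totalling 29, which fits since 2 × 4 ≤ 29 ≤ 2 × 24.

4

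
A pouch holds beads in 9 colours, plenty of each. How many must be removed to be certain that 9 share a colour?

73

You could draw 8 of every colour without reaching 9 of any — 72 in all.
One more forces 9 of some colour, so 72 + 1 = 73.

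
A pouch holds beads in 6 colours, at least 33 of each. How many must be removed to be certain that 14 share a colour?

79

You could draw 13 of every colour without reaching 14 of any — 78 in all.
One more forces 14 of some colour, so 78 + 1 = 79.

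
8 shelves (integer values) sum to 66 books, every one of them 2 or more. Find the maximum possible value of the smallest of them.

8

The 8 values sum to 66, so their minimum is at most ⌊66/8⌋ = 8.
Achievable: 6 of them at 8 and 2 at 9 total 66.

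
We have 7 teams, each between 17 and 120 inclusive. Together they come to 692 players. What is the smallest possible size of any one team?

17

Minimizing one value means maximizing the remaining 6.
The other 6 can take up 6 × 120 = 720 ≥ 692 − 17, so one team can sit at its floor of 17.
Achievable: one at 17 and the other 6 totalling 675, which fits since 6 × 17 ≤ 675 ≤ 6 × 120.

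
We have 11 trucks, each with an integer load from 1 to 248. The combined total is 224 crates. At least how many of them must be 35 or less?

5

Each value above 35 is at least 36, contributing at least 36 − 1 = 35 above the floor 1.
The sum exceeds the floor total 11 by 213, so at most ⌊213/35⌋ = 6 exceed 35, and at least 5 are ≤ 35.
Exactly 5 works: 5 values at 1 and 6 at 36 total 221; raise one of the low values by 3 (still ≤ 35) to hit 224.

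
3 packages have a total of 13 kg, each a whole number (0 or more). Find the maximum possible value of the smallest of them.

4

The average is 13/3 < 5, so some value is ≤ 4.
Taking 2 copies of 4 and 1 copy of 5 gives exactly 13, so 4 is attained.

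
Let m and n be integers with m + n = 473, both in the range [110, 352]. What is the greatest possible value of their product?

With m + n fixed, mn peaks when the two are closest together.
Taking m = 236 and n = 237 (both in [110, 352]) gives mn = 55932.

55932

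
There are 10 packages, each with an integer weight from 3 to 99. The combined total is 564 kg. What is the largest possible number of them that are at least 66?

If k of the values are ≥ 66, the total is ≥ 66k + 3(10 − k).
Setting 66k + 3(10 − k) ≤ 564 gives 63k ≤ 534, so k ≤ 8.
k = 8 is achieved by 8 values at 66 and 2 at 3, total 534; add 30 to one value (staying below 66) to reach 564.

8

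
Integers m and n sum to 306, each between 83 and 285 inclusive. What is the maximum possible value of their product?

mn = m(306 − m) is maximized when m is as near 306/2 as the bounds allow.
Taking m = 153 and n = 153 (both in [83, 285]) gives mn = 23409.

23409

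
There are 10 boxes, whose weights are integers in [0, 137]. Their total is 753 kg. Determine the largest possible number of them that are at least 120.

6

Suppose k of them are at least 120. Those contribute at least 120 each and the other 10 − k at least 0 each.
So the total is at least 120k + 0(10 − k) = 0 + 120k. This must be ≤ 753, giving k ≤ 6.
k = 6 is achieved by 6 values at 120 and 4 at 0, total 720; add 33 to one value (staying below 120) to reach 753.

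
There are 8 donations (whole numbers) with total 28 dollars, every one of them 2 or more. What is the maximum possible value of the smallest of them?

3

The 8 values sum to 28, so their minimum is at most ⌊28/8⌋ = 3.
Taking 4 copies of 3 and 4 copies of 4 gives exactly 28, so 3 is attained.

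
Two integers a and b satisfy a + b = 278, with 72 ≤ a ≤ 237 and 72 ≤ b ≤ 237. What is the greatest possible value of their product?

ab = a(278 − a) is maximized when a is as near 278/2 as the bounds allow.
Taking a = 139 and b = 139 (both in [72, 237]) gives ab = 19321.

19321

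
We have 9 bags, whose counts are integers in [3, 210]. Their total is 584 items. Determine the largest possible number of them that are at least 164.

If k of the values are ≥ 164, the total is ≥ 164k + 3(9 − k).
Setting 164k + 3(9 − k) ≤ 584 gives 161k ≤ 557, so k ≤ 3.
k = 3 is achieved by 3 values at 164 and 6 at 3, total 510; add 74 to one value (staying below 164) to reach 584.

3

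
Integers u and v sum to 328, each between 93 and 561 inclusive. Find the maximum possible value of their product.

26896

For a fixed sum, the product uv is largest when u and v are as close as possible.
Taking u = 164 and v = 164 (both in [93, 561]) gives uv = 26896.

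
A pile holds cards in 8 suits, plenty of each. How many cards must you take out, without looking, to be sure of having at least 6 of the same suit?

In the worst case you draw 5 of each of the 8 suits: 8 × 5 = 40.
One more forces 6 of some suit, so 40 + 1 = 41.

41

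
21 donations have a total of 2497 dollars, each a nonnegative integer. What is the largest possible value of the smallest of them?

If every one of the 21 were at least 119, the total would be at least 21 × 119 = 2499 > 2497.
Taking 2 copies of 118 and 19 copies of 119 gives exactly 2497, so 118 is attained.

118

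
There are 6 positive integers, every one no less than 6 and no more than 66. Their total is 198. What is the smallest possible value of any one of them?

To make one integer as small as possible, make the other 5 as large as possible.
The other 5 can take up 5 × 66 = 330 ≥ 198 − 6, so one integer can sit at its floor of 6.
Achievable: one at 6 and the other 5 totalling 192, which fits since 5 × 6 ≤ 192 ≤ 5 × 66.

6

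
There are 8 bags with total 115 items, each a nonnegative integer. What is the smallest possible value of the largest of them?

15

The 8 values sum to 115, so their maximum is at least ⌈115/8⌉ = 15.
Achievable: 3 of them at 15 and 5 at 14 total 115.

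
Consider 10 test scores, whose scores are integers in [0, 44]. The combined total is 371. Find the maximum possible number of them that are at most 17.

2

Each value at 17 or below falls at least 44 − 17 = 27 short of the ceiling 44.
The ceiling total is 10 × 44 = 440, and we need 371, so at most ⌊(440 − 371)/27⌋ = 2 can be that low.
k = 2 is achieved by 2 values at 17 and 8 at 44, total 386; lower one of the 44's by 15 (still > 17) to reach 371.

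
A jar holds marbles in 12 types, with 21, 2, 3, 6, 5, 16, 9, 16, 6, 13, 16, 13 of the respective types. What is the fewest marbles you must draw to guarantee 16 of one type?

118

In the worst case you take as many as possible of each type without reaching 16: 15 + 2 + 3 + 6 + 5 + 15 + 9 + 15 + 6 + 13 + 15 + 13 = 117.
The next one must give 16 of some type, so 117 + 1 = 118.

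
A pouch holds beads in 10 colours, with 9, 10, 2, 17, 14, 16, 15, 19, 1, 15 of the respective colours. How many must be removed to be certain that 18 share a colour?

117

In the worst case you take as many as possible of each colour without reaching 18: 9 + 10 + 2 + 17 + 14 + 16 + 15 + 17 + 1 + 15 = 116.
The next one must give 18 of some colour, so 116 + 1 = 117.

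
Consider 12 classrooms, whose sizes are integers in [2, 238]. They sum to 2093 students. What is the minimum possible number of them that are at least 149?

Suppose at most 12 − j of them reach 149; then j values are ≤ 148 and the rest ≤ 238.
The total is then ≤ 148·j + 238·(12 − j) = 2856 − 90j. For this to be ≥ 2093 we need j ≤ 8, so at least 12 − 8 = 4 must reach 149.
Exactly 4 works: 4 values at 238 and 8 at 148 total 2136; lower one of the high values by 43 (still ≥ 149) to hit 2093.

4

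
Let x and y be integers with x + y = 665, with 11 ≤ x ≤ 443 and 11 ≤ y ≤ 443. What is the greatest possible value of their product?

110556

xy = x(665 − x) is maximized when x is as near 665/2 as the bounds allow.
Taking x = 332 and y = 333 (both in [11, 443]) gives xy = 110556.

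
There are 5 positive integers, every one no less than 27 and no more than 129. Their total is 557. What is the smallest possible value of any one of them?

41

Minimizing one value means maximizing the remaining 4.
The other 4 contribute at most 4 × 129 = 516, leaving at least 557 − 516 = 41.
Since 41 ≥ 27, this is achievable: one at 41 and 4 at 129.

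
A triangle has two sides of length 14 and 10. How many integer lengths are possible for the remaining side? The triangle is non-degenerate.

The triangle inequality gives |14 − 10| < c < 14 + 10, i.e. 4 < c < 24.
So c can be any integer from 5 to 23: 19 values.

19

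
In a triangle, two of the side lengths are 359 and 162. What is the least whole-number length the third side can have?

198

The third side must exceed |359 − 162| = 197.
The smallest integer above 197 is 198.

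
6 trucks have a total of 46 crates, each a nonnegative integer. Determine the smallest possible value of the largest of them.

8

If every one of the 6 were at most 7, the total would be at most 6 × 7 = 42 < 46.
Achievable: 4 of them at 8 and 2 at 7 total 46.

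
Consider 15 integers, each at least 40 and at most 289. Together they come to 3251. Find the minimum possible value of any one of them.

Minimizing one value means maximizing the remaining 14.
The other 14 can take up 14 × 289 = 4046 ≥ 3251 − 40, so one integer can sit at its floor of 40.
Achievable: one at 40 and the other 14 totalling 3211, which fits since 14 × 40 ≤ 3211 ≤ 14 × 289.

40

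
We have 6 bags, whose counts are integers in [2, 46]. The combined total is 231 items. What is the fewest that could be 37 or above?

2

Suppose at most 6 − j of them reach 37; then j values are ≤ 36 and the rest ≤ 46.
The total is then ≤ 36·j + 46·(6 − j) = 276 − 10j. For this to be ≥ 231 we need j ≤ 4, so at least 6 − 4 = 2 must reach 37.
Exactly 2 works: 2 values at 46 and 4 at 36 total 236; lower one of the high values by 5 (still ≥ 37) to hit 231.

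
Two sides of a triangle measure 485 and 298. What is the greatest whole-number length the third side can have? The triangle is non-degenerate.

The third side must be less than 485 + 298 = 783.
The largest integer below 783 is 782.

782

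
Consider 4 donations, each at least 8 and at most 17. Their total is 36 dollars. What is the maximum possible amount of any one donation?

12

Maximizing one value means minimizing the remaining 3.
The other 3 contribute at least 3 × 8 = 24, leaving at most 36 − 24 = 12.
Since 12 ≤ 17, this is achievable: one at 12 and 3 at 8.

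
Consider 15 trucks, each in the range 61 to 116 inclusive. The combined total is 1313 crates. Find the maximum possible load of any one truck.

Maximizing one value means minimizing the remaining 14.
The other 14 contribute at least 14 × 61 = 854, leaving at most 1313 − 854 = 459.
But each truck is capped at 116, so the maximum is 116.
Achievable: one at 116 and the other 14 totalling 1197, which fits since 14 × 61 ≤ 1197 ≤ 14 × 116.

116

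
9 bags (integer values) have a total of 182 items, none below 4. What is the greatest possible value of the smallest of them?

The average is 182/9 < 21, so some value is ≤ 20.
Taking 7 copies of 20 and 2 copies of 21 gives exactly 182, so 20 is attained.

20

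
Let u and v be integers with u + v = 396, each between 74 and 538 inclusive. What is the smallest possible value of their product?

For a fixed sum, uv is smallest when u and v are as far apart as possible.
At the endpoint u = 74, v = 396 − 74 = 322, so uv = 74 × 322 = 23828.

23828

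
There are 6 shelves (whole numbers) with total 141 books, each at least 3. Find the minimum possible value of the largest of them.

The 6 values sum to 141, so their maximum is at least ⌈141/6⌉ = 24.
Taking 3 copies of 23 and 3 copies of 24 gives exactly 141, so 24 is attained.

24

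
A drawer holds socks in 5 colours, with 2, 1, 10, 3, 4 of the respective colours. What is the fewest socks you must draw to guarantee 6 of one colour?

In the worst case you take as many as possible of each colour without reaching 6: 2 + 1 + 5 + 3 + 4 = 15.
The next one must give 6 of some colour, so 15 + 1 = 16.

16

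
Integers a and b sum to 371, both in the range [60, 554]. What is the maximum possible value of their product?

ab = a(371 − a) is maximized when a is as near 371/2 as the bounds allow.
Taking a = 185 and b = 186 (both in [60, 554]) gives ab = 34410.

34410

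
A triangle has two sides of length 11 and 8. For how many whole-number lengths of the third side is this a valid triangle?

15

The triangle inequality gives |11 − 8| < c < 11 + 8, i.e. 3 < c < 19.
So c can be any integer from 4 to 18: 15 values.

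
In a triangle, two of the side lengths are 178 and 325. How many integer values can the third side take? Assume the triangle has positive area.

355

The triangle inequality gives |178 − 325| < c < 178 + 325, i.e. 147 < c < 503.
So c can be any integer from 148 to 502: 355 values.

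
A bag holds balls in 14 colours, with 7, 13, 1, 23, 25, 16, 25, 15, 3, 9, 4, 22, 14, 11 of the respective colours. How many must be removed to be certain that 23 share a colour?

182

In the worst case you take as many as possible of each colour without reaching 23: 7 + 13 + 1 + 22 + 22 + 16 + 22 + 15 + 3 + 9 + 4 + 22 + 14 + 11 = 181.
The next one must give 23 of some colour, so 181 + 1 = 182.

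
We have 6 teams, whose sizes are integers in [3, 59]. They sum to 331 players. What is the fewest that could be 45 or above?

5

If only k of them are at least 45, the other 6 − k are at most 44, so the total is at most k·59 + (6 − k)·44.
This must reach 331, so k·59 + (6 − k)·44 ≥ 331, giving k ≥ 5.
Exactly 5 works: 5 values at 59 and 1 at 44 total 339; lower one of the high values by 8 (still ≥ 45) to hit 331.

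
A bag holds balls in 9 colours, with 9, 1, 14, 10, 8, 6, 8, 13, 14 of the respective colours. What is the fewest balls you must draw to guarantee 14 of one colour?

In the worst case you take as many as possible of each colour without reaching 14: 9 + 1 + 13 + 10 + 8 + 6 + 8 + 13 + 13 = 81.
The next one must give 14 of some colour, so 81 + 1 = 82.

82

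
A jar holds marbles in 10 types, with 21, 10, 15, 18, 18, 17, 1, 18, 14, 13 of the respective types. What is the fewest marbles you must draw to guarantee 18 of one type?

139

In the worst case you take as many as possible of each type without reaching 18: 17 + 10 + 15 + 17 + 17 + 17 + 1 + 17 + 14 + 13 = 138.
The next one must give 18 of some type, so 138 + 1 = 139.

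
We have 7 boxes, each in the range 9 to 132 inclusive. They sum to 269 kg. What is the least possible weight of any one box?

Minimizing one value means maximizing the remaining 6.
The other 6 can take up 6 × 132 = 792 ≥ 269 − 9, so one box can sit at its floor of 9.
Achievable: one at 9 and the other 6 totalling 260, which fits since 6 × 9 ≤ 260 ≤ 6 × 132.

9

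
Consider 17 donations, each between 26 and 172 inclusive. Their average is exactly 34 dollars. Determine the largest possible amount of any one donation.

To make one donation as large as possible, make the other 16 as small as possible.
The total is 17 × 34 = 578.
The other 16 contribute at least 16 × 26 = 416, leaving at most 578 − 416 = 162.
Since 162 ≤ 172, this is achievable: one at 162 and 16 at 26.

162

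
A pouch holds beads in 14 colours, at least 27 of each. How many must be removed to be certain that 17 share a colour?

In the worst case you draw 16 of each of the 14 colours: 14 × 16 = 224.
One more forces 17 of some colour, so 224 + 1 = 225.

225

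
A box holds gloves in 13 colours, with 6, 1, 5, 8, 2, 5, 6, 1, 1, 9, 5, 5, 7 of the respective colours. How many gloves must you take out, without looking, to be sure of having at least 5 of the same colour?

42

In the worst case you take as many as possible of each colour without reaching 5: 4 + 1 + 4 + 4 + 2 + 4 + 4 + 1 + 1 + 4 + 4 + 4 + 4 = 41.
The next one must give 5 of some colour, so 41 + 1 = 42.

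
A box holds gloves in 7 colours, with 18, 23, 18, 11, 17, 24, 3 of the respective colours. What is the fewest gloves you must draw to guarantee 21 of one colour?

108

In the worst case you take as many as possible of each colour without reaching 21: 18 + 20 + 18 + 11 + 17 + 20 + 3 = 107.
The next one must give 21 of some colour, so 107 + 1 = 108.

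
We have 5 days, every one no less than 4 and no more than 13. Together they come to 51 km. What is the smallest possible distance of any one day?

4

To make one day as small as possible, make the other 4 as large as possible.
The other 4 can take up 4 × 13 = 52 ≥ 51 − 4, so one day can sit at its floor of 4.
Achievable: one at 4 and the other 4 totalling 47, which fits since 4 × 4 ≤ 47 ≤ 4 × 13.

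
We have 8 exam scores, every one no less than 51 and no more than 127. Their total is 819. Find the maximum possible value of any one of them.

Maximizing one value means minimizing the remaining 7.
The other 7 contribute at least 7 × 51 = 357, leaving at most 819 − 357 = 462.
But each score is capped at 127, so the maximum is 127.
Achievable: one at 127 and the other 7 totalling 692, which fits since 7 × 51 ≤ 692 ≤ 7 × 127.

127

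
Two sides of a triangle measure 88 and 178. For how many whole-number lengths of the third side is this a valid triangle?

The triangle inequality gives |88 − 178| < c < 88 + 178, i.e. 90 < c < 266.
So c can be any integer from 91 to 265: 175 values.

175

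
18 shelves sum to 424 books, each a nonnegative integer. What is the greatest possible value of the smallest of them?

The average is 424/18 < 24, so some value is ≤ 23.
Equality holds with 8 values of 23 and 10 values of 24.

23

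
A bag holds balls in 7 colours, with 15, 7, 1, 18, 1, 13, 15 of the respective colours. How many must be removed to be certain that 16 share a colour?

In the worst case you take as many as possible of each colour without reaching 16: 15 + 7 + 1 + 15 + 1 + 13 + 15 = 67.
The next one must give 16 of some colour, so 67 + 1 = 68.

68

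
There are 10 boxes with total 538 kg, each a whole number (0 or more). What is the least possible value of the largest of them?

The 10 values sum to 538, so their maximum is at least ⌈538/10⌉ = 54.
Equality holds with 8 values of 54 and 2 values of 53.

54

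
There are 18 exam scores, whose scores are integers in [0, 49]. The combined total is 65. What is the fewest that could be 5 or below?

8

If only k of them are at most 5, the other 18 − k are at least 6, so the total is at least (18 − k)·6 + k·0.
This is ≤ 65, so (18 − k)·6 + 0k ≤ 65, which gives k ≥ 8.
Exactly 8 works: 8 values at 0 and 10 at 6 total 60; raise one of the low values by 5 (still ≤ 5) to hit 65.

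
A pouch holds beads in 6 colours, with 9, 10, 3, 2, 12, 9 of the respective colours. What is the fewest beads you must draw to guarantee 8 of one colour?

34

In the worst case you take as many as possible of each colour without reaching 8: 7 + 7 + 3 + 2 + 7 + 7 = 33.
The next one must give 8 of some colour, so 33 + 1 = 34.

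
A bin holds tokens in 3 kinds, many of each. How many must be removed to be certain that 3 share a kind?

7

You could draw 2 of every kind without reaching 3 of any — 6 in all.
One more forces 3 of some kind, so 6 + 1 = 7.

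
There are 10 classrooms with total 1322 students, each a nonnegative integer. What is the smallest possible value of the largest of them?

If every one of the 10 were at most 132, the total would be at most 10 × 132 = 1320 < 1322.
Achievable: 2 of them at 133 and 8 at 132 total 1322.

133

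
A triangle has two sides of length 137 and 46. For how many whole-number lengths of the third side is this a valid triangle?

The triangle inequality gives |137 − 46| < c < 137 + 46, i.e. 91 < c < 183.
So c can be any integer from 92 to 182: 91 values.

91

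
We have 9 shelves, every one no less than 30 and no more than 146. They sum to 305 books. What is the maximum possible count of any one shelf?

65

To make one shelf as large as possible, make the other 8 as small as possible.
The other 8 contribute at least 8 × 30 = 240, leaving at most 305 − 240 = 65.
Since 65 ≤ 146, this is achievable: one at 65 and 8 at 30.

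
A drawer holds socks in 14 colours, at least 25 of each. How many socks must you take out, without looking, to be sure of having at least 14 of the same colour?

In the worst case you draw 13 of each of the 14 colours: 14 × 13 = 182.
One more forces 14 of some colour, so 182 + 1 = 183.

183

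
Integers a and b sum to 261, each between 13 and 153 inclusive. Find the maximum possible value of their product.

17030

For a fixed sum, the product ab is largest when a and b are as close as possible.
Taking a = 130 and b = 131 (both in [13, 153]) gives ab = 17030.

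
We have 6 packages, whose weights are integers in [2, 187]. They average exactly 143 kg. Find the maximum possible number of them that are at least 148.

The total is 6 × 143 = 858.
With k values at 148 or above and the rest at least 2, the sum is at least 12 + 146k.
Since the sum is 858, we need 146k ≤ 846, i.e. k ≤ 5.
k = 5 is achieved by 5 values at 148 and 1 at 2, total 742; add 116 to one value (staying below 148) to reach 858.

5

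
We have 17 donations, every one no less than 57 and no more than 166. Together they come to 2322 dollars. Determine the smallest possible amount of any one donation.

To make one donation as small as possible, make the other 16 as large as possible.
The other 16 can take up 16 × 166 = 2656 ≥ 2322 − 57, so one donation can sit at its floor of 57.
Achievable: one at 57 and the other 16 totalling 2265, which fits since 16 × 57 ≤ 2265 ≤ 16 × 166.

57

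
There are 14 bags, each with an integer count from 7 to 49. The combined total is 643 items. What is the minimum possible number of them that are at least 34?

12

Suppose at most 14 − j of them reach 34; then j values are ≤ 33 and the rest ≤ 49.
The total is then ≤ 33·j + 49·(14 − j) = 686 − 16j. For this to be ≥ 643 we need j ≤ 2, so at least 14 − 2 = 12 must reach 34.
Exactly 12 works: 12 values at 49 and 2 at 33 total 654; lower one of the high values by 11 (still ≥ 34) to hit 643.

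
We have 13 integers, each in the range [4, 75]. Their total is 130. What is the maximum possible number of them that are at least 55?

1

With k values at 55 or above and the rest at least 4, the sum is at least 52 + 51k.
Since the sum is 130, we need 51k ≤ 78, i.e. k ≤ 1.
k = 1 is achieved by 1 value at 55 and 12 at 4, total 103; add 27 to one value (staying below 55) to reach 130.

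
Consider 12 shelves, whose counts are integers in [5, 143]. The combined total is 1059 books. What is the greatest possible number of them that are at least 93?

With k values at 93 or above and the rest at least 5, the sum is at least 60 + 88k.
Since the sum is 1059, we need 88k ≤ 999, i.e. k ≤ 11.
k = 11 is achieved by 11 values at 93 and 1 at 5, total 1028; add 31 to one value (staying below 93) to reach 1059.

11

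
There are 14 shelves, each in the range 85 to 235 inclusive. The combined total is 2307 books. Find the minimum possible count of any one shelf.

85

Minimizing one value means maximizing the remaining 13.
The other 13 can take up 13 × 235 = 3055 ≥ 2307 − 85, so one shelf can sit at its floor of 85.
Achievable: one at 85 and the other 13 totalling 2222, which fits since 13 × 85 ≤ 2222 ≤ 13 × 235.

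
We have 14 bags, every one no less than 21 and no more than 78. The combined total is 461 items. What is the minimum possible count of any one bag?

21

Minimizing one value means maximizing the remaining 13.
The other 13 can take up 13 × 78 = 1014 ≥ 461 − 21, so one bag can sit at its floor of 21.
Achievable: one at 21 and the other 13 totalling 440, which fits since 13 × 21 ≤ 440 ≤ 13 × 78.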